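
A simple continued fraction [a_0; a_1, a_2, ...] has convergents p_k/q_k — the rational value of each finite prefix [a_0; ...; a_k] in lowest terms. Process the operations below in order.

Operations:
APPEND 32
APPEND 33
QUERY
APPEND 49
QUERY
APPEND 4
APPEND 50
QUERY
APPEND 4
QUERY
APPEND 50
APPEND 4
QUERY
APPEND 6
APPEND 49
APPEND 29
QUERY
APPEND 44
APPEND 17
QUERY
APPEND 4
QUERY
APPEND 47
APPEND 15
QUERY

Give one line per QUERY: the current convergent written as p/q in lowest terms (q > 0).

APPEND 32: p_0 = 32·1 + 0 = 32, q_0 = 32·0 + 1 = 1 → 32/1
APPEND 33: p_1 = 33·32 + 1 = 1057, q_1 = 33·1 + 0 = 33 → 1057/33
APPEND 49: p_2 = 49·1057 + 32 = 51825, q_2 = 49·33 + 1 = 1618 → 51825/1618
APPEND 4: p_3 = 4·51825 + 1057 = 208357, q_3 = 4·1618 + 33 = 6505 → 208357/6505
APPEND 50: p_4 = 50·208357 + 51825 = 10469675, q_4 = 50·6505 + 1618 = 326868 → 10469675/326868
APPEND 4: p_5 = 4·10469675 + 208357 = 42087057, q_5 = 4·326868 + 6505 = 1313977 → 42087057/1313977
APPEND 50: p_6 = 50·42087057 + 10469675 = 2114822525, q_6 = 50·1313977 + 326868 = 66025718 → 2114822525/66025718
APPEND 4: p_7 = 4·2114822525 + 42087057 = 8501377157, q_7 = 4·66025718 + 1313977 = 265416849 → 8501377157/265416849
APPEND 6: p_8 = 6·8501377157 + 2114822525 = 53123085467, q_8 = 6·265416849 + 66025718 = 1658526812 → 53123085467/1658526812
APPEND 49: p_9 = 49·53123085467 + 8501377157 = 2611532565040, q_9 = 49·1658526812 + 265416849 = 81533230637 → 2611532565040/81533230637
APPEND 29: p_10 = 29·2611532565040 + 53123085467 = 75787567471627, q_10 = 29·81533230637 + 1658526812 = 2366122215285 → 75787567471627/2366122215285
APPEND 44: p_11 = 44·75787567471627 + 2611532565040 = 3337264501316628, q_11 = 44·2366122215285 + 81533230637 = 104190910703177 → 3337264501316628/104190910703177
APPEND 17: p_12 = 17·3337264501316628 + 75787567471627 = 56809284089854303, q_12 = 17·104190910703177 + 2366122215285 = 1773611604169294 → 56809284089854303/1773611604169294
APPEND 4: p_13 = 4·56809284089854303 + 3337264501316628 = 230574400860733840, q_13 = 4·1773611604169294 + 104190910703177 = 7198637327380353 → 230574400860733840/7198637327380353
APPEND 47: p_14 = 47·230574400860733840 + 56809284089854303 = 10893806124544344783, q_14 = 47·7198637327380353 + 1773611604169294 = 340109565991045885 → 10893806124544344783/340109565991045885
APPEND 15: p_15 = 15·10893806124544344783 + 230574400860733840 = 163637666269025905585, q_15 = 15·340109565991045885 + 7198637327380353 = 5108842127193068628 → 163637666269025905585/5108842127193068628

1057/33
51825/1618
10469675/326868
42087057/1313977
8501377157/265416849
75787567471627/2366122215285
56809284089854303/1773611604169294
230574400860733840/7198637327380353
163637666269025905585/5108842127193068628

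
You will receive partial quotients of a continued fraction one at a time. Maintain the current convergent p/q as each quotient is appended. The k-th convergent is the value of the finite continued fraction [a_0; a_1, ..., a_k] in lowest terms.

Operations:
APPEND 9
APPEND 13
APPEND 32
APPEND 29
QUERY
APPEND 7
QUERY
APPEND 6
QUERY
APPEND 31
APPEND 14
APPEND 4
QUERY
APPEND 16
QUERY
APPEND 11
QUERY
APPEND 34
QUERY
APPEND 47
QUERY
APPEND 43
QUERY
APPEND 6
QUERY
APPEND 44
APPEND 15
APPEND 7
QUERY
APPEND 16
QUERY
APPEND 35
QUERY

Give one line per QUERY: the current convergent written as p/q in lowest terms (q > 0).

APPEND 9: p_0 = 9·1 + 0 = 9, q_0 = 9·0 + 1 = 1 → 9/1
APPEND 13: p_1 = 13·9 + 1 = 118, q_1 = 13·1 + 0 = 13 → 118/13
APPEND 32: p_2 = 32·118 + 9 = 3785, q_2 = 32·13 + 1 = 417 → 3785/417
APPEND 29: p_3 = 29·3785 + 118 = 109883, q_3 = 29·417 + 13 = 12106 → 109883/12106
APPEND 7: p_4 = 7·109883 + 3785 = 772966, q_4 = 7·12106 + 417 = 85159 → 772966/85159
APPEND 6: p_5 = 6·772966 + 109883 = 4747679, q_5 = 6·85159 + 12106 = 523060 → 4747679/523060
APPEND 31: p_6 = 31·4747679 + 772966 = 147951015, q_6 = 31·523060 + 85159 = 16300019 → 147951015/16300019
APPEND 14: p_7 = 14·147951015 + 4747679 = 2076061889, q_7 = 14·16300019 + 523060 = 228723326 → 2076061889/228723326
APPEND 4: p_8 = 4·2076061889 + 147951015 = 8452198571, q_8 = 4·228723326 + 16300019 = 931193323 → 8452198571/931193323
APPEND 16: p_9 = 16·8452198571 + 2076061889 = 137311239025, q_9 = 16·931193323 + 228723326 = 15127816494 → 137311239025/15127816494
APPEND 11: p_10 = 11·137311239025 + 8452198571 = 1518875827846, q_10 = 11·15127816494 + 931193323 = 167337174757 → 1518875827846/167337174757
APPEND 34: p_11 = 34·1518875827846 + 137311239025 = 51779089385789, q_11 = 34·167337174757 + 15127816494 = 5704591758232 → 51779089385789/5704591758232
APPEND 47: p_12 = 47·51779089385789 + 1518875827846 = 2435136076959929, q_12 = 47·5704591758232 + 167337174757 = 268283149811661 → 2435136076959929/268283149811661
APPEND 43: p_13 = 43·2435136076959929 + 51779089385789 = 104762630398662736, q_13 = 43·268283149811661 + 5704591758232 = 11541880033659655 → 104762630398662736/11541880033659655
APPEND 6: p_14 = 6·104762630398662736 + 2435136076959929 = 631010918468936345, q_14 = 6·11541880033659655 + 268283149811661 = 69519563351769591 → 631010918468936345/69519563351769591
APPEND 44: p_15 = 44·631010918468936345 + 104762630398662736 = 27869243043031861916, q_15 = 44·69519563351769591 + 11541880033659655 = 3070402667511521659 → 27869243043031861916/3070402667511521659
APPEND 15: p_16 = 15·27869243043031861916 + 631010918468936345 = 418669656563946865085, q_16 = 15·3070402667511521659 + 69519563351769591 = 46125559576024594476 → 418669656563946865085/46125559576024594476
APPEND 7: p_17 = 7·418669656563946865085 + 27869243043031861916 = 2958556838990659917511, q_17 = 7·46125559576024594476 + 3070402667511521659 = 325949319699683682991 → 2958556838990659917511/325949319699683682991
APPEND 16: p_18 = 16·2958556838990659917511 + 418669656563946865085 = 47755579080414505545261, q_18 = 16·325949319699683682991 + 46125559576024594476 = 5261314674770963522332 → 47755579080414505545261/5261314674770963522332
APPEND 35: p_19 = 35·47755579080414505545261 + 2958556838990659917511 = 1674403824653498354001646, q_19 = 35·5261314674770963522332 + 325949319699683682991 = 184471962936683406964611 → 1674403824653498354001646/184471962936683406964611

109883/12106
772966/85159
4747679/523060
8452198571/931193323
137311239025/15127816494
1518875827846/167337174757
51779089385789/5704591758232
2435136076959929/268283149811661
104762630398662736/11541880033659655
631010918468936345/69519563351769591
2958556838990659917511/325949319699683682991
47755579080414505545261/5261314674770963522332
1674403824653498354001646/184471962936683406964611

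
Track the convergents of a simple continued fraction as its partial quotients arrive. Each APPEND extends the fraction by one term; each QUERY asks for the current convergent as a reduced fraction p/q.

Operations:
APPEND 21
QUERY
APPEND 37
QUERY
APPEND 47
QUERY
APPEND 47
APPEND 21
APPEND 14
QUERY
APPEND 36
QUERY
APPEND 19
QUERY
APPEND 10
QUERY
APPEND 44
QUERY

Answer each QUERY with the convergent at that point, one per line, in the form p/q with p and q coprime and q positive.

21/1
778/37
36587/1740
508020483/24160375
18324901682/871493397
348681152441/16582534918
3505136426092/166696842577
154574683900489/7351243608306

APPEND 21: p_0 = 21·1 + 0 = 21, q_0 = 21·0 + 1 = 1 → 21/1
APPEND 37: p_1 = 37·21 + 1 = 778, q_1 = 37·1 + 0 = 37 → 778/37
APPEND 47: p_2 = 47·778 + 21 = 36587, q_2 = 47·37 + 1 = 1740 → 36587/1740
APPEND 47: p_3 = 47·36587 + 778 = 1720367, q_3 = 47·1740 + 37 = 81817 → 1720367/81817
APPEND 21: p_4 = 21·1720367 + 36587 = 36164294, q_4 = 21·81817 + 1740 = 1719897 → 36164294/1719897
APPEND 14: p_5 = 14·36164294 + 1720367 = 508020483, q_5 = 14·1719897 + 81817 = 24160375 → 508020483/24160375
APPEND 36: p_6 = 36·508020483 + 36164294 = 18324901682, q_6 = 36·24160375 + 1719897 = 871493397 → 18324901682/871493397
APPEND 19: p_7 = 19·18324901682 + 508020483 = 348681152441, q_7 = 19·871493397 + 24160375 = 16582534918 → 348681152441/16582534918
APPEND 10: p_8 = 10·348681152441 + 18324901682 = 3505136426092, q_8 = 10·16582534918 + 871493397 = 166696842577 → 3505136426092/166696842577
APPEND 44: p_9 = 44·3505136426092 + 348681152441 = 154574683900489, q_9 = 44·166696842577 + 16582534918 = 7351243608306 → 154574683900489/7351243608306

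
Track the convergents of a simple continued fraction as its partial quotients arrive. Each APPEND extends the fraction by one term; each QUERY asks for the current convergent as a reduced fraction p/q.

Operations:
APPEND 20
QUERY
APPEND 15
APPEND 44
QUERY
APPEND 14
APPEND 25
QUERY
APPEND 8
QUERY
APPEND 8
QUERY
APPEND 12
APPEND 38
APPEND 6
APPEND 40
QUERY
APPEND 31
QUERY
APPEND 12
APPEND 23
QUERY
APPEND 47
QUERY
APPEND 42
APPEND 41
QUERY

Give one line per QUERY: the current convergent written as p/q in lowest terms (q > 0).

APPEND 20: p_0 = 20·1 + 0 = 20, q_0 = 20·0 + 1 = 1 → 20/1
APPEND 15: p_1 = 15·20 + 1 = 301, q_1 = 15·1 + 0 = 15 → 301/15
APPEND 44: p_2 = 44·301 + 20 = 13264, q_2 = 44·15 + 1 = 661 → 13264/661
APPEND 14: p_3 = 14·13264 + 301 = 185997, q_3 = 14·661 + 15 = 9269 → 185997/9269
APPEND 25: p_4 = 25·185997 + 13264 = 4663189, q_4 = 25·9269 + 661 = 232386 → 4663189/232386
APPEND 8: p_5 = 8·4663189 + 185997 = 37491509, q_5 = 8·232386 + 9269 = 1868357 → 37491509/1868357
APPEND 8: p_6 = 8·37491509 + 4663189 = 304595261, q_6 = 8·1868357 + 232386 = 15179242 → 304595261/15179242
APPEND 12: p_7 = 12·304595261 + 37491509 = 3692634641, q_7 = 12·15179242 + 1868357 = 184019261 → 3692634641/184019261
APPEND 38: p_8 = 38·3692634641 + 304595261 = 140624711619, q_8 = 38·184019261 + 15179242 = 7007911160 → 140624711619/7007911160
APPEND 6: p_9 = 6·140624711619 + 3692634641 = 847440904355, q_9 = 6·7007911160 + 184019261 = 42231486221 → 847440904355/42231486221
APPEND 40: p_10 = 40·847440904355 + 140624711619 = 34038260885819, q_10 = 40·42231486221 + 7007911160 = 1696267360000 → 34038260885819/1696267360000
APPEND 31: p_11 = 31·34038260885819 + 847440904355 = 1056033528364744, q_11 = 31·1696267360000 + 42231486221 = 52626519646221 → 1056033528364744/52626519646221
APPEND 12: p_12 = 12·1056033528364744 + 34038260885819 = 12706440601262747, q_12 = 12·52626519646221 + 1696267360000 = 633214503114652 → 12706440601262747/633214503114652
APPEND 23: p_13 = 23·12706440601262747 + 1056033528364744 = 293304167357407925, q_13 = 23·633214503114652 + 52626519646221 = 14616560091283217 → 293304167357407925/14616560091283217
APPEND 47: p_14 = 47·293304167357407925 + 12706440601262747 = 13798002306399435222, q_14 = 47·14616560091283217 + 633214503114652 = 687611538793425851 → 13798002306399435222/687611538793425851
APPEND 42: p_15 = 42·13798002306399435222 + 293304167357407925 = 579809401036133687249, q_15 = 42·687611538793425851 + 14616560091283217 = 28894301189415168959 → 579809401036133687249/28894301189415168959
APPEND 41: p_16 = 41·579809401036133687249 + 13798002306399435222 = 23785983444787880612431, q_16 = 41·28894301189415168959 + 687611538793425851 = 1185353960304815353170 → 23785983444787880612431/1185353960304815353170

20/1
13264/661
4663189/232386
37491509/1868357
304595261/15179242
34038260885819/1696267360000
1056033528364744/52626519646221
293304167357407925/14616560091283217
13798002306399435222/687611538793425851
23785983444787880612431/1185353960304815353170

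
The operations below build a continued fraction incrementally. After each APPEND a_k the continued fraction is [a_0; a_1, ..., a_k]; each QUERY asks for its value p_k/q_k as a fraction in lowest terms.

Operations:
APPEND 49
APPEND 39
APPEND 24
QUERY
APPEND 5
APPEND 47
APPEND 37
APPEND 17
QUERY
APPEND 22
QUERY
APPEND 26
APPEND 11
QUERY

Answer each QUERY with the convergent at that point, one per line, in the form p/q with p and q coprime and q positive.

APPEND 49: p_0 = 49·1 + 0 = 49, q_0 = 49·0 + 1 = 1 → 49/1
APPEND 39: p_1 = 39·49 + 1 = 1912, q_1 = 39·1 + 0 = 39 → 1912/39
APPEND 24: p_2 = 24·1912 + 49 = 45937, q_2 = 24·39 + 1 = 937 → 45937/937
APPEND 5: p_3 = 5·45937 + 1912 = 231597, q_3 = 5·937 + 39 = 4724 → 231597/4724
APPEND 47: p_4 = 47·231597 + 45937 = 10930996, q_4 = 47·4724 + 937 = 222965 → 10930996/222965
APPEND 37: p_5 = 37·10930996 + 231597 = 404678449, q_5 = 37·222965 + 4724 = 8254429 → 404678449/8254429
APPEND 17: p_6 = 17·404678449 + 10930996 = 6890464629, q_6 = 17·8254429 + 222965 = 140548258 → 6890464629/140548258
APPEND 22: p_7 = 22·6890464629 + 404678449 = 151994900287, q_7 = 22·140548258 + 8254429 = 3100316105 → 151994900287/3100316105
APPEND 26: p_8 = 26·151994900287 + 6890464629 = 3958757872091, q_8 = 26·3100316105 + 140548258 = 80748766988 → 3958757872091/80748766988
APPEND 11: p_9 = 11·3958757872091 + 151994900287 = 43698331493288, q_9 = 11·80748766988 + 3100316105 = 891336752973 → 43698331493288/891336752973

45937/937
6890464629/140548258
151994900287/3100316105
43698331493288/891336752973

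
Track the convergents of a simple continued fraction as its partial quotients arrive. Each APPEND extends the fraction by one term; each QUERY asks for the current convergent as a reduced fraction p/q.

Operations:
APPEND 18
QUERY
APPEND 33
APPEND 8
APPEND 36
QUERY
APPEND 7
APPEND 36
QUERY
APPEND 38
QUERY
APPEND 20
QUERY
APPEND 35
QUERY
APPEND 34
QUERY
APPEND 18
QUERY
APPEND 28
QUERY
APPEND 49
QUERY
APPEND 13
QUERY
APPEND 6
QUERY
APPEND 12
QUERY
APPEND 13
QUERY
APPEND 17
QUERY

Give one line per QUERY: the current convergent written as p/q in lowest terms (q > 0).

18/1
172603/9573
43840567/2431509
1667154545/92464618
33386931467/1851723869
1170209755890/64902800033
39820518631727/2208546924991
717939545126976/39818747449871
20142127782187055/1117133475521379
987682200872292671/54779359047997442
12860010739121991778/713248801099488125
78147746635604243339/4334272165644926192
950632970366372911846/52724514788838602429
12436376361398452097337/689752964420546757769
212369031114140058566575/11778524909938133484502

APPEND 18: p_0 = 18·1 + 0 = 18, q_0 = 18·0 + 1 = 1 → 18/1
APPEND 33: p_1 = 33·18 + 1 = 595, q_1 = 33·1 + 0 = 33 → 595/33
APPEND 8: p_2 = 8·595 + 18 = 4778, q_2 = 8·33 + 1 = 265 → 4778/265
APPEND 36: p_3 = 36·4778 + 595 = 172603, q_3 = 36·265 + 33 = 9573 → 172603/9573
APPEND 7: p_4 = 7·172603 + 4778 = 1212999, q_4 = 7·9573 + 265 = 67276 → 1212999/67276
APPEND 36: p_5 = 36·1212999 + 172603 = 43840567, q_5 = 36·67276 + 9573 = 2431509 → 43840567/2431509
APPEND 38: p_6 = 38·43840567 + 1212999 = 1667154545, q_6 = 38·2431509 + 67276 = 92464618 → 1667154545/92464618
APPEND 20: p_7 = 20·1667154545 + 43840567 = 33386931467, q_7 = 20·92464618 + 2431509 = 1851723869 → 33386931467/1851723869
APPEND 35: p_8 = 35·33386931467 + 1667154545 = 1170209755890, q_8 = 35·1851723869 + 92464618 = 64902800033 → 1170209755890/64902800033
APPEND 34: p_9 = 34·1170209755890 + 33386931467 = 39820518631727, q_9 = 34·64902800033 + 1851723869 = 2208546924991 → 39820518631727/2208546924991
APPEND 18: p_10 = 18·39820518631727 + 1170209755890 = 717939545126976, q_10 = 18·2208546924991 + 64902800033 = 39818747449871 → 717939545126976/39818747449871
APPEND 28: p_11 = 28·717939545126976 + 39820518631727 = 20142127782187055, q_11 = 28·39818747449871 + 2208546924991 = 1117133475521379 → 20142127782187055/1117133475521379
APPEND 49: p_12 = 49·20142127782187055 + 717939545126976 = 987682200872292671, q_12 = 49·1117133475521379 + 39818747449871 = 54779359047997442 → 987682200872292671/54779359047997442
APPEND 13: p_13 = 13·987682200872292671 + 20142127782187055 = 12860010739121991778, q_13 = 13·54779359047997442 + 1117133475521379 = 713248801099488125 → 12860010739121991778/713248801099488125
APPEND 6: p_14 = 6·12860010739121991778 + 987682200872292671 = 78147746635604243339, q_14 = 6·713248801099488125 + 54779359047997442 = 4334272165644926192 → 78147746635604243339/4334272165644926192
APPEND 12: p_15 = 12·78147746635604243339 + 12860010739121991778 = 950632970366372911846, q_15 = 12·4334272165644926192 + 713248801099488125 = 52724514788838602429 → 950632970366372911846/52724514788838602429
APPEND 13: p_16 = 13·950632970366372911846 + 78147746635604243339 = 12436376361398452097337, q_16 = 13·52724514788838602429 + 4334272165644926192 = 689752964420546757769 → 12436376361398452097337/689752964420546757769
APPEND 17: p_17 = 17·12436376361398452097337 + 950632970366372911846 = 212369031114140058566575, q_17 = 17·689752964420546757769 + 52724514788838602429 = 11778524909938133484502 → 212369031114140058566575/11778524909938133484502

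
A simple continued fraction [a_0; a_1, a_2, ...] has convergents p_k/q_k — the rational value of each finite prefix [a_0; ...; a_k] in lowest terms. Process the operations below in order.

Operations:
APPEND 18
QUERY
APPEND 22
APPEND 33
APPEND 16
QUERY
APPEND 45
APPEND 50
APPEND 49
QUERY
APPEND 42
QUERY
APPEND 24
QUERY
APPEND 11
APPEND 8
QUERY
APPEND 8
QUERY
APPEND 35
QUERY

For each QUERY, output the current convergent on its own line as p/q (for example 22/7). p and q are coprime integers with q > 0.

APPEND 18: p_0 = 18·1 + 0 = 18, q_0 = 18·0 + 1 = 1 → 18/1
APPEND 22: p_1 = 22·18 + 1 = 397, q_1 = 22·1 + 0 = 22 → 397/22
APPEND 33: p_2 = 33·397 + 18 = 13119, q_2 = 33·22 + 1 = 727 → 13119/727
APPEND 16: p_3 = 16·13119 + 397 = 210301, q_3 = 16·727 + 22 = 11654 → 210301/11654
APPEND 45: p_4 = 45·210301 + 13119 = 9476664, q_4 = 45·11654 + 727 = 525157 → 9476664/525157
APPEND 50: p_5 = 50·9476664 + 210301 = 474043501, q_5 = 50·525157 + 11654 = 26269504 → 474043501/26269504
APPEND 49: p_6 = 49·474043501 + 9476664 = 23237608213, q_6 = 49·26269504 + 525157 = 1287730853 → 23237608213/1287730853
APPEND 42: p_7 = 42·23237608213 + 474043501 = 976453588447, q_7 = 42·1287730853 + 26269504 = 54110965330 → 976453588447/54110965330
APPEND 24: p_8 = 24·976453588447 + 23237608213 = 23458123730941, q_8 = 24·54110965330 + 1287730853 = 1299950898773 → 23458123730941/1299950898773
APPEND 11: p_9 = 11·23458123730941 + 976453588447 = 259015814628798, q_9 = 11·1299950898773 + 54110965330 = 14353570851833 → 259015814628798/14353570851833
APPEND 8: p_10 = 8·259015814628798 + 23458123730941 = 2095584640761325, q_10 = 8·14353570851833 + 1299950898773 = 116128517713437 → 2095584640761325/116128517713437
APPEND 8: p_11 = 8·2095584640761325 + 259015814628798 = 17023692940719398, q_11 = 8·116128517713437 + 14353570851833 = 943381712559329 → 17023692940719398/943381712559329
APPEND 35: p_12 = 35·17023692940719398 + 2095584640761325 = 597924837565940255, q_12 = 35·943381712559329 + 116128517713437 = 33134488457289952 → 597924837565940255/33134488457289952

18/1
210301/11654
23237608213/1287730853
976453588447/54110965330
23458123730941/1299950898773
2095584640761325/116128517713437
17023692940719398/943381712559329
597924837565940255/33134488457289952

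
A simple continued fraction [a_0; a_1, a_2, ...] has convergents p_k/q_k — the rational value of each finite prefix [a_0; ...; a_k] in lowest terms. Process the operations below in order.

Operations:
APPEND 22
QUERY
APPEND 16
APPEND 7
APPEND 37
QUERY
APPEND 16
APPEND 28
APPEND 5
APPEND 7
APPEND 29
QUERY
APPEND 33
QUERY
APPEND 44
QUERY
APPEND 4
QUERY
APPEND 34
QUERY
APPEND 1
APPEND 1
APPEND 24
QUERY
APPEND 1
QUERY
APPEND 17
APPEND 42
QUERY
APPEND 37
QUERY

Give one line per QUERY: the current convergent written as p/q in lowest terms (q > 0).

APPEND 22: p_0 = 22·1 + 0 = 22, q_0 = 22·0 + 1 = 1 → 22/1
APPEND 16: p_1 = 16·22 + 1 = 353, q_1 = 16·1 + 0 = 16 → 353/16
APPEND 7: p_2 = 7·353 + 22 = 2493, q_2 = 7·16 + 1 = 113 → 2493/113
APPEND 37: p_3 = 37·2493 + 353 = 92594, q_3 = 37·113 + 16 = 4197 → 92594/4197
APPEND 16: p_4 = 16·92594 + 2493 = 1483997, q_4 = 16·4197 + 113 = 67265 → 1483997/67265
APPEND 28: p_5 = 28·1483997 + 92594 = 41644510, q_5 = 28·67265 + 4197 = 1887617 → 41644510/1887617
APPEND 5: p_6 = 5·41644510 + 1483997 = 209706547, q_6 = 5·1887617 + 67265 = 9505350 → 209706547/9505350
APPEND 7: p_7 = 7·209706547 + 41644510 = 1509590339, q_7 = 7·9505350 + 1887617 = 68425067 → 1509590339/68425067
APPEND 29: p_8 = 29·1509590339 + 209706547 = 43987826378, q_8 = 29·68425067 + 9505350 = 1993832293 → 43987826378/1993832293
APPEND 33: p_9 = 33·43987826378 + 1509590339 = 1453107860813, q_9 = 33·1993832293 + 68425067 = 65864890736 → 1453107860813/65864890736
APPEND 44: p_10 = 44·1453107860813 + 43987826378 = 63980733702150, q_10 = 44·65864890736 + 1993832293 = 2900049024677 → 63980733702150/2900049024677
APPEND 4: p_11 = 4·63980733702150 + 1453107860813 = 257376042669413, q_11 = 4·2900049024677 + 65864890736 = 11666060989444 → 257376042669413/11666060989444
APPEND 34: p_12 = 34·257376042669413 + 63980733702150 = 8814766184462192, q_12 = 34·11666060989444 + 2900049024677 = 399546122665773 → 8814766184462192/399546122665773
APPEND 1: p_13 = 1·8814766184462192 + 257376042669413 = 9072142227131605, q_13 = 1·399546122665773 + 11666060989444 = 411212183655217 → 9072142227131605/411212183655217
APPEND 1: p_14 = 1·9072142227131605 + 8814766184462192 = 17886908411593797, q_14 = 1·411212183655217 + 399546122665773 = 810758306320990 → 17886908411593797/810758306320990
APPEND 24: p_15 = 24·17886908411593797 + 9072142227131605 = 438357944105382733, q_15 = 24·810758306320990 + 411212183655217 = 19869411535358977 → 438357944105382733/19869411535358977
APPEND 1: p_16 = 1·438357944105382733 + 17886908411593797 = 456244852516976530, q_16 = 1·19869411535358977 + 810758306320990 = 20680169841679967 → 456244852516976530/20680169841679967
APPEND 17: p_17 = 17·456244852516976530 + 438357944105382733 = 8194520436893983743, q_17 = 17·20680169841679967 + 19869411535358977 = 371432298843918416 → 8194520436893983743/371432298843918416
APPEND 42: p_18 = 42·8194520436893983743 + 456244852516976530 = 344626103202064293736, q_18 = 42·371432298843918416 + 20680169841679967 = 15620836721286253439 → 344626103202064293736/15620836721286253439
APPEND 37: p_19 = 37·344626103202064293736 + 8194520436893983743 = 12759360338913272851975, q_19 = 37·15620836721286253439 + 371432298843918416 = 578342390986435295659 → 12759360338913272851975/578342390986435295659

22/1
92594/4197
43987826378/1993832293
1453107860813/65864890736
63980733702150/2900049024677
257376042669413/11666060989444
8814766184462192/399546122665773
438357944105382733/19869411535358977
456244852516976530/20680169841679967
344626103202064293736/15620836721286253439
12759360338913272851975/578342390986435295659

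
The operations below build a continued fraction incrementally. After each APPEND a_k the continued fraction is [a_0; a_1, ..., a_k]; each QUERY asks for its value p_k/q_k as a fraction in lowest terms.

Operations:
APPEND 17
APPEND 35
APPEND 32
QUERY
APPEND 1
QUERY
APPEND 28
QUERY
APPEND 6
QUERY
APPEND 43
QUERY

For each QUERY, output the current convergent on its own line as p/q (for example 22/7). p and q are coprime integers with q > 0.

19089/1121
19685/1156
570269/33489
3441299/202090
148546126/8723359

APPEND 17: p_0 = 17·1 + 0 = 17, q_0 = 17·0 + 1 = 1 → 17/1
APPEND 35: p_1 = 35·17 + 1 = 596, q_1 = 35·1 + 0 = 35 → 596/35
APPEND 32: p_2 = 32·596 + 17 = 19089, q_2 = 32·35 + 1 = 1121 → 19089/1121
APPEND 1: p_3 = 1·19089 + 596 = 19685, q_3 = 1·1121 + 35 = 1156 → 19685/1156
APPEND 28: p_4 = 28·19685 + 19089 = 570269, q_4 = 28·1156 + 1121 = 33489 → 570269/33489
APPEND 6: p_5 = 6·570269 + 19685 = 3441299, q_5 = 6·33489 + 1156 = 202090 → 3441299/202090
APPEND 43: p_6 = 43·3441299 + 570269 = 148546126, q_6 = 43·202090 + 33489 = 8723359 → 148546126/8723359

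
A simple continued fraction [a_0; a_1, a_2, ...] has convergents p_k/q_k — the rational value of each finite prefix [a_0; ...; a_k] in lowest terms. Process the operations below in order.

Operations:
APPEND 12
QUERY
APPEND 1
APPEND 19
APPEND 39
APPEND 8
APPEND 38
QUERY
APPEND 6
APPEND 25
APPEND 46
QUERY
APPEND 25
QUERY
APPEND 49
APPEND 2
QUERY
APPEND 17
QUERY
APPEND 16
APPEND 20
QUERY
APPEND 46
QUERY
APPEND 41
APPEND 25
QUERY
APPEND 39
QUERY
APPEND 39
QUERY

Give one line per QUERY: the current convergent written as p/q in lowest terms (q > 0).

APPEND 12: p_0 = 12·1 + 0 = 12, q_0 = 12·0 + 1 = 1 → 12/1
APPEND 1: p_1 = 1·12 + 1 = 13, q_1 = 1·1 + 0 = 1 → 13/1
APPEND 19: p_2 = 19·13 + 12 = 259, q_2 = 19·1 + 1 = 20 → 259/20
APPEND 39: p_3 = 39·259 + 13 = 10114, q_3 = 39·20 + 1 = 781 → 10114/781
APPEND 8: p_4 = 8·10114 + 259 = 81171, q_4 = 8·781 + 20 = 6268 → 81171/6268
APPEND 38: p_5 = 38·81171 + 10114 = 3094612, q_5 = 38·6268 + 781 = 238965 → 3094612/238965
APPEND 6: p_6 = 6·3094612 + 81171 = 18648843, q_6 = 6·238965 + 6268 = 1440058 → 18648843/1440058
APPEND 25: p_7 = 25·18648843 + 3094612 = 469315687, q_7 = 25·1440058 + 238965 = 36240415 → 469315687/36240415
APPEND 46: p_8 = 46·469315687 + 18648843 = 21607170445, q_8 = 46·36240415 + 1440058 = 1668499148 → 21607170445/1668499148
APPEND 25: p_9 = 25·21607170445 + 469315687 = 540648576812, q_9 = 25·1668499148 + 36240415 = 41748719115 → 540648576812/41748719115
APPEND 49: p_10 = 49·540648576812 + 21607170445 = 26513387434233, q_10 = 49·41748719115 + 1668499148 = 2047355735783 → 26513387434233/2047355735783
APPEND 2: p_11 = 2·26513387434233 + 540648576812 = 53567423445278, q_11 = 2·2047355735783 + 41748719115 = 4136460190681 → 53567423445278/4136460190681
APPEND 17: p_12 = 17·53567423445278 + 26513387434233 = 937159586003959, q_12 = 17·4136460190681 + 2047355735783 = 72367178977360 → 937159586003959/72367178977360
APPEND 16: p_13 = 16·937159586003959 + 53567423445278 = 15048120799508622, q_13 = 16·72367178977360 + 4136460190681 = 1162011323828441 → 15048120799508622/1162011323828441
APPEND 20: p_14 = 20·15048120799508622 + 937159586003959 = 301899575576176399, q_14 = 20·1162011323828441 + 72367178977360 = 23312593655546180 → 301899575576176399/23312593655546180
APPEND 46: p_15 = 46·301899575576176399 + 15048120799508622 = 13902428597303622976, q_15 = 46·23312593655546180 + 1162011323828441 = 1073541319478952721 → 13902428597303622976/1073541319478952721
APPEND 41: p_16 = 41·13902428597303622976 + 301899575576176399 = 570301472065024718415, q_16 = 41·1073541319478952721 + 23312593655546180 = 44038506692292607741 → 570301472065024718415/44038506692292607741
APPEND 25: p_17 = 25·570301472065024718415 + 13902428597303622976 = 14271439230222921583351, q_17 = 25·44038506692292607741 + 1073541319478952721 = 1102036208626794146246 → 14271439230222921583351/1102036208626794146246
APPEND 39: p_18 = 39·14271439230222921583351 + 570301472065024718415 = 557156431450758966469104, q_18 = 39·1102036208626794146246 + 44038506692292607741 = 43023450643137264311335 → 557156431450758966469104/43023450643137264311335
APPEND 39: p_19 = 39·557156431450758966469104 + 14271439230222921583351 = 21743372265809822613878407, q_19 = 39·43023450643137264311335 + 1102036208626794146246 = 1679016611290980102288311 → 21743372265809822613878407/1679016611290980102288311

12/1
3094612/238965
21607170445/1668499148
540648576812/41748719115
53567423445278/4136460190681
937159586003959/72367178977360
301899575576176399/23312593655546180
13902428597303622976/1073541319478952721
14271439230222921583351/1102036208626794146246
557156431450758966469104/43023450643137264311335
21743372265809822613878407/1679016611290980102288311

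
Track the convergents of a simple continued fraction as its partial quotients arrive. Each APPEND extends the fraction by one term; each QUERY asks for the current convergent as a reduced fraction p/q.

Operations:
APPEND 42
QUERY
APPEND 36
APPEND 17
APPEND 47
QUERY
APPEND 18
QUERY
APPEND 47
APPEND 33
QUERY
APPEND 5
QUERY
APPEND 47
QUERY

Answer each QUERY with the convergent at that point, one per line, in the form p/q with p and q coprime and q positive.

APPEND 42: p_0 = 42·1 + 0 = 42, q_0 = 42·0 + 1 = 1 → 42/1
APPEND 36: p_1 = 36·42 + 1 = 1513, q_1 = 36·1 + 0 = 36 → 1513/36
APPEND 17: p_2 = 17·1513 + 42 = 25763, q_2 = 17·36 + 1 = 613 → 25763/613
APPEND 47: p_3 = 47·25763 + 1513 = 1212374, q_3 = 47·613 + 36 = 28847 → 1212374/28847
APPEND 18: p_4 = 18·1212374 + 25763 = 21848495, q_4 = 18·28847 + 613 = 519859 → 21848495/519859
APPEND 47: p_5 = 47·21848495 + 1212374 = 1028091639, q_5 = 47·519859 + 28847 = 24462220 → 1028091639/24462220
APPEND 33: p_6 = 33·1028091639 + 21848495 = 33948872582, q_6 = 33·24462220 + 519859 = 807773119 → 33948872582/807773119
APPEND 5: p_7 = 5·33948872582 + 1028091639 = 170772454549, q_7 = 5·807773119 + 24462220 = 4063327815 → 170772454549/4063327815
APPEND 47: p_8 = 47·170772454549 + 33948872582 = 8060254236385, q_8 = 47·4063327815 + 807773119 = 191784180424 → 8060254236385/191784180424

42/1
1212374/28847
21848495/519859
33948872582/807773119
170772454549/4063327815
8060254236385/191784180424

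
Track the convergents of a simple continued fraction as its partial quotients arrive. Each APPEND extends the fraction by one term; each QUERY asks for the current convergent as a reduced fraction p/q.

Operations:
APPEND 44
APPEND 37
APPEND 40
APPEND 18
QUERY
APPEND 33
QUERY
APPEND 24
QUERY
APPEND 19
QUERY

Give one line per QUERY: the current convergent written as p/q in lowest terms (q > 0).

APPEND 44: p_0 = 44·1 + 0 = 44, q_0 = 44·0 + 1 = 1 → 44/1
APPEND 37: p_1 = 37·44 + 1 = 1629, q_1 = 37·1 + 0 = 37 → 1629/37
APPEND 40: p_2 = 40·1629 + 44 = 65204, q_2 = 40·37 + 1 = 1481 → 65204/1481
APPEND 18: p_3 = 18·65204 + 1629 = 1175301, q_3 = 18·1481 + 37 = 26695 → 1175301/26695
APPEND 33: p_4 = 33·1175301 + 65204 = 38850137, q_4 = 33·26695 + 1481 = 882416 → 38850137/882416
APPEND 24: p_5 = 24·38850137 + 1175301 = 933578589, q_5 = 24·882416 + 26695 = 21204679 → 933578589/21204679
APPEND 19: p_6 = 19·933578589 + 38850137 = 17776843328, q_6 = 19·21204679 + 882416 = 403771317 → 17776843328/403771317

1175301/26695
38850137/882416
933578589/21204679
17776843328/403771317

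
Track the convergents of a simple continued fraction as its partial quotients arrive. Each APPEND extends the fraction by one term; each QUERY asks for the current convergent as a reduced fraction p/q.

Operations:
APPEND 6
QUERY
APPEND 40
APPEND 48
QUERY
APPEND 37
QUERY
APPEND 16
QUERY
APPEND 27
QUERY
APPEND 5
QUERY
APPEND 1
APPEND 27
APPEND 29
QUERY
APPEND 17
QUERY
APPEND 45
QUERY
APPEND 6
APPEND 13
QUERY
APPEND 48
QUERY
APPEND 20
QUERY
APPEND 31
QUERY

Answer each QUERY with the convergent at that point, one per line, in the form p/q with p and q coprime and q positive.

APPEND 6: p_0 = 6·1 + 0 = 6, q_0 = 6·0 + 1 = 1 → 6/1
APPEND 40: p_1 = 40·6 + 1 = 241, q_1 = 40·1 + 0 = 40 → 241/40
APPEND 48: p_2 = 48·241 + 6 = 11574, q_2 = 48·40 + 1 = 1921 → 11574/1921
APPEND 37: p_3 = 37·11574 + 241 = 428479, q_3 = 37·1921 + 40 = 71117 → 428479/71117
APPEND 16: p_4 = 16·428479 + 11574 = 6867238, q_4 = 16·71117 + 1921 = 1139793 → 6867238/1139793
APPEND 27: p_5 = 27·6867238 + 428479 = 185843905, q_5 = 27·1139793 + 71117 = 30845528 → 185843905/30845528
APPEND 5: p_6 = 5·185843905 + 6867238 = 936086763, q_6 = 5·30845528 + 1139793 = 155367433 → 936086763/155367433
APPEND 1: p_7 = 1·936086763 + 185843905 = 1121930668, q_7 = 1·155367433 + 30845528 = 186212961 → 1121930668/186212961
APPEND 27: p_8 = 27·1121930668 + 936086763 = 31228214799, q_8 = 27·186212961 + 155367433 = 5183117380 → 31228214799/5183117380
APPEND 29: p_9 = 29·31228214799 + 1121930668 = 906740159839, q_9 = 29·5183117380 + 186212961 = 150496616981 → 906740159839/150496616981
APPEND 17: p_10 = 17·906740159839 + 31228214799 = 15445810932062, q_10 = 17·150496616981 + 5183117380 = 2563625606057 → 15445810932062/2563625606057
APPEND 45: p_11 = 45·15445810932062 + 906740159839 = 695968232102629, q_11 = 45·2563625606057 + 150496616981 = 115513648889546 → 695968232102629/115513648889546
APPEND 6: p_12 = 6·695968232102629 + 15445810932062 = 4191255203547836, q_12 = 6·115513648889546 + 2563625606057 = 695645518943333 → 4191255203547836/695645518943333
APPEND 13: p_13 = 13·4191255203547836 + 695968232102629 = 55182285878224497, q_13 = 13·695645518943333 + 115513648889546 = 9158905395152875 → 55182285878224497/9158905395152875
APPEND 48: p_14 = 48·55182285878224497 + 4191255203547836 = 2652940977358323692, q_14 = 48·9158905395152875 + 695645518943333 = 440323104486281333 → 2652940977358323692/440323104486281333
APPEND 20: p_15 = 20·2652940977358323692 + 55182285878224497 = 53114001833044698337, q_15 = 20·440323104486281333 + 9158905395152875 = 8815620995120779535 → 53114001833044698337/8815620995120779535
APPEND 31: p_16 = 31·53114001833044698337 + 2652940977358323692 = 1649186997801743972139, q_16 = 31·8815620995120779535 + 440323104486281333 = 273724573953230446918 → 1649186997801743972139/273724573953230446918

6/1
11574/1921
428479/71117
6867238/1139793
185843905/30845528
936086763/155367433
906740159839/150496616981
15445810932062/2563625606057
695968232102629/115513648889546
55182285878224497/9158905395152875
2652940977358323692/440323104486281333
53114001833044698337/8815620995120779535
1649186997801743972139/273724573953230446918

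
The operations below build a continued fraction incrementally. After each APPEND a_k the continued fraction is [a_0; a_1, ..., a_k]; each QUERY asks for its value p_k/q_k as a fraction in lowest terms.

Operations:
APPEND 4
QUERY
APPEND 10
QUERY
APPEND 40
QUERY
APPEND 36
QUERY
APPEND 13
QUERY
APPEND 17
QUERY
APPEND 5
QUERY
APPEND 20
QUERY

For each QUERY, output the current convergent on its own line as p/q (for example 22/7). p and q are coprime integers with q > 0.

APPEND 4: p_0 = 4·1 + 0 = 4, q_0 = 4·0 + 1 = 1 → 4/1
APPEND 10: p_1 = 10·4 + 1 = 41, q_1 = 10·1 + 0 = 10 → 41/10
APPEND 40: p_2 = 40·41 + 4 = 1644, q_2 = 40·10 + 1 = 401 → 1644/401
APPEND 36: p_3 = 36·1644 + 41 = 59225, q_3 = 36·401 + 10 = 14446 → 59225/14446
APPEND 13: p_4 = 13·59225 + 1644 = 771569, q_4 = 13·14446 + 401 = 188199 → 771569/188199
APPEND 17: p_5 = 17·771569 + 59225 = 13175898, q_5 = 17·188199 + 14446 = 3213829 → 13175898/3213829
APPEND 5: p_6 = 5·13175898 + 771569 = 66651059, q_6 = 5·3213829 + 188199 = 16257344 → 66651059/16257344
APPEND 20: p_7 = 20·66651059 + 13175898 = 1346197078, q_7 = 20·16257344 + 3213829 = 328360709 → 1346197078/328360709

4/1
41/10
1644/401
59225/14446
771569/188199
13175898/3213829
66651059/16257344
1346197078/328360709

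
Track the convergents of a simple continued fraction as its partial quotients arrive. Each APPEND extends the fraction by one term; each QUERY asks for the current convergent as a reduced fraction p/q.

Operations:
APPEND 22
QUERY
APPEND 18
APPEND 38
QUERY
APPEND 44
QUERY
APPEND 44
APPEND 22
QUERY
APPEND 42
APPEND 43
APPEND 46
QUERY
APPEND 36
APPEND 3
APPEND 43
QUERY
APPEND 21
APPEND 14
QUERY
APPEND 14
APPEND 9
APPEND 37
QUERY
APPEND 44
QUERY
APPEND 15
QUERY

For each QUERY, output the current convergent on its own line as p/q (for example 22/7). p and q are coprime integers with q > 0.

APPEND 22: p_0 = 22·1 + 0 = 22, q_0 = 22·0 + 1 = 1 → 22/1
APPEND 18: p_1 = 18·22 + 1 = 397, q_1 = 18·1 + 0 = 18 → 397/18
APPEND 38: p_2 = 38·397 + 22 = 15108, q_2 = 38·18 + 1 = 685 → 15108/685
APPEND 44: p_3 = 44·15108 + 397 = 665149, q_3 = 44·685 + 18 = 30158 → 665149/30158
APPEND 44: p_4 = 44·665149 + 15108 = 29281664, q_4 = 44·30158 + 685 = 1327637 → 29281664/1327637
APPEND 22: p_5 = 22·29281664 + 665149 = 644861757, q_5 = 22·1327637 + 30158 = 29238172 → 644861757/29238172
APPEND 42: p_6 = 42·644861757 + 29281664 = 27113475458, q_6 = 42·29238172 + 1327637 = 1229330861 → 27113475458/1229330861
APPEND 43: p_7 = 43·27113475458 + 644861757 = 1166524306451, q_7 = 43·1229330861 + 29238172 = 52890465195 → 1166524306451/52890465195
APPEND 46: p_8 = 46·1166524306451 + 27113475458 = 53687231572204, q_8 = 46·52890465195 + 1229330861 = 2434190729831 → 53687231572204/2434190729831
APPEND 36: p_9 = 36·53687231572204 + 1166524306451 = 1933906860905795, q_9 = 36·2434190729831 + 52890465195 = 87683756739111 → 1933906860905795/87683756739111
APPEND 3: p_10 = 3·1933906860905795 + 53687231572204 = 5855407814289589, q_10 = 3·87683756739111 + 2434190729831 = 265485460947164 → 5855407814289589/265485460947164
APPEND 43: p_11 = 43·5855407814289589 + 1933906860905795 = 253716442875358122, q_11 = 43·265485460947164 + 87683756739111 = 11503558577467163 → 253716442875358122/11503558577467163
APPEND 21: p_12 = 21·253716442875358122 + 5855407814289589 = 5333900708196810151, q_12 = 21·11503558577467163 + 265485460947164 = 241840215587757587 → 5333900708196810151/241840215587757587
APPEND 14: p_13 = 14·5333900708196810151 + 253716442875358122 = 74928326357630700236, q_13 = 14·241840215587757587 + 11503558577467163 = 3397266576806073381 → 74928326357630700236/3397266576806073381
APPEND 14: p_14 = 14·74928326357630700236 + 5333900708196810151 = 1054330469715026613455, q_14 = 14·3397266576806073381 + 241840215587757587 = 47803572290872784921 → 1054330469715026613455/47803572290872784921
APPEND 9: p_15 = 9·1054330469715026613455 + 74928326357630700236 = 9563902553792870221331, q_15 = 9·47803572290872784921 + 3397266576806073381 = 433629417194661137670 → 9563902553792870221331/433629417194661137670
APPEND 37: p_16 = 37·9563902553792870221331 + 1054330469715026613455 = 354918724960051224802702, q_16 = 37·433629417194661137670 + 47803572290872784921 = 16092092008493334878711 → 354918724960051224802702/16092092008493334878711
APPEND 44: p_17 = 44·354918724960051224802702 + 9563902553792870221331 = 15625987800796046761540219, q_17 = 44·16092092008493334878711 + 433629417194661137670 = 708485677790901395800954 → 15625987800796046761540219/708485677790901395800954
APPEND 15: p_18 = 15·15625987800796046761540219 + 354918724960051224802702 = 234744735736900752647905987, q_18 = 15·708485677790901395800954 + 16092092008493334878711 = 10643377258872014271893021 → 234744735736900752647905987/10643377258872014271893021

22/1
15108/685
665149/30158
644861757/29238172
53687231572204/2434190729831
253716442875358122/11503558577467163
74928326357630700236/3397266576806073381
354918724960051224802702/16092092008493334878711
15625987800796046761540219/708485677790901395800954
234744735736900752647905987/10643377258872014271893021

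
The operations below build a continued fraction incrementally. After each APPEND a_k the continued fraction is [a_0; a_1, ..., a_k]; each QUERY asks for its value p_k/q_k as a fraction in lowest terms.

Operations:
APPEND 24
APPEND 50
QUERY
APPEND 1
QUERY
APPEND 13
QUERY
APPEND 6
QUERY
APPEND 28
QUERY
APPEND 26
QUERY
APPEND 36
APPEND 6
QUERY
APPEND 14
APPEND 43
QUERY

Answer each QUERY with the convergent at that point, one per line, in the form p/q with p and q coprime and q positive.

1201/50
1225/51
17126/713
103981/4329
2928594/121925
76247425/3174379
16563262789/689571793
10105804405209/420730972646

APPEND 24: p_0 = 24·1 + 0 = 24, q_0 = 24·0 + 1 = 1 → 24/1
APPEND 50: p_1 = 50·24 + 1 = 1201, q_1 = 50·1 + 0 = 50 → 1201/50
APPEND 1: p_2 = 1·1201 + 24 = 1225, q_2 = 1·50 + 1 = 51 → 1225/51
APPEND 13: p_3 = 13·1225 + 1201 = 17126, q_3 = 13·51 + 50 = 713 → 17126/713
APPEND 6: p_4 = 6·17126 + 1225 = 103981, q_4 = 6·713 + 51 = 4329 → 103981/4329
APPEND 28: p_5 = 28·103981 + 17126 = 2928594, q_5 = 28·4329 + 713 = 121925 → 2928594/121925
APPEND 26: p_6 = 26·2928594 + 103981 = 76247425, q_6 = 26·121925 + 4329 = 3174379 → 76247425/3174379
APPEND 36: p_7 = 36·76247425 + 2928594 = 2747835894, q_7 = 36·3174379 + 121925 = 114399569 → 2747835894/114399569
APPEND 6: p_8 = 6·2747835894 + 76247425 = 16563262789, q_8 = 6·114399569 + 3174379 = 689571793 → 16563262789/689571793
APPEND 14: p_9 = 14·16563262789 + 2747835894 = 234633514940, q_9 = 14·689571793 + 114399569 = 9768404671 → 234633514940/9768404671
APPEND 43: p_10 = 43·234633514940 + 16563262789 = 10105804405209, q_10 = 43·9768404671 + 689571793 = 420730972646 → 10105804405209/420730972646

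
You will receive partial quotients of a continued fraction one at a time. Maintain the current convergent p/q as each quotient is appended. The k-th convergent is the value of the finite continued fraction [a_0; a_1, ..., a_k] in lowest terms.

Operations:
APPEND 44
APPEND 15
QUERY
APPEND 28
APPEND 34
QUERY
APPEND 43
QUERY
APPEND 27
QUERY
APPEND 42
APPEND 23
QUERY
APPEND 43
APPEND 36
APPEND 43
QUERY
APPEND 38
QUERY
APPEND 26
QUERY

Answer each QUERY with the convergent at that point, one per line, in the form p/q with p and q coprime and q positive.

APPEND 44: p_0 = 44·1 + 0 = 44, q_0 = 44·0 + 1 = 1 → 44/1
APPEND 15: p_1 = 15·44 + 1 = 661, q_1 = 15·1 + 0 = 15 → 661/15
APPEND 28: p_2 = 28·661 + 44 = 18552, q_2 = 28·15 + 1 = 421 → 18552/421
APPEND 34: p_3 = 34·18552 + 661 = 631429, q_3 = 34·421 + 15 = 14329 → 631429/14329
APPEND 43: p_4 = 43·631429 + 18552 = 27169999, q_4 = 43·14329 + 421 = 616568 → 27169999/616568
APPEND 27: p_5 = 27·27169999 + 631429 = 734221402, q_5 = 27·616568 + 14329 = 16661665 → 734221402/16661665
APPEND 42: p_6 = 42·734221402 + 27169999 = 30864468883, q_6 = 42·16661665 + 616568 = 700406498 → 30864468883/700406498
APPEND 23: p_7 = 23·30864468883 + 734221402 = 710617005711, q_7 = 23·700406498 + 16661665 = 16126011119 → 710617005711/16126011119
APPEND 43: p_8 = 43·710617005711 + 30864468883 = 30587395714456, q_8 = 43·16126011119 + 700406498 = 694118884615 → 30587395714456/694118884615
APPEND 36: p_9 = 36·30587395714456 + 710617005711 = 1101856862726127, q_9 = 36·694118884615 + 16126011119 = 25004405857259 → 1101856862726127/25004405857259
APPEND 43: p_10 = 43·1101856862726127 + 30587395714456 = 47410432492937917, q_10 = 43·25004405857259 + 694118884615 = 1075883570746752 → 47410432492937917/1075883570746752
APPEND 38: p_11 = 38·47410432492937917 + 1101856862726127 = 1802698291594366973, q_11 = 38·1075883570746752 + 25004405857259 = 40908580094233835 → 1802698291594366973/40908580094233835
APPEND 26: p_12 = 26·1802698291594366973 + 47410432492937917 = 46917566013946479215, q_12 = 26·40908580094233835 + 1075883570746752 = 1064698966020826462 → 46917566013946479215/1064698966020826462

661/15
631429/14329
27169999/616568
734221402/16661665
710617005711/16126011119
47410432492937917/1075883570746752
1802698291594366973/40908580094233835
46917566013946479215/1064698966020826462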